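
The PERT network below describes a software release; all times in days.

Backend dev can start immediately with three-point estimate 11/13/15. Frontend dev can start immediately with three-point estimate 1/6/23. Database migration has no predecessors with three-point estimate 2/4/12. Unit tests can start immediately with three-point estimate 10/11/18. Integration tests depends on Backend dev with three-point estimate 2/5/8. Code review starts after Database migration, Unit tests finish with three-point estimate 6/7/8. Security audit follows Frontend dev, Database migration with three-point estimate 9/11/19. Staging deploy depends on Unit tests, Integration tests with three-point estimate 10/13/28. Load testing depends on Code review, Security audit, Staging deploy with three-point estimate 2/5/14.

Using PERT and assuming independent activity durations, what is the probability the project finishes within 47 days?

te_Backend dev = (11 + 4·13 + 15)/6 = 78/6 = 13; σ²_Backend dev = ((15−11)/6)² = 0.444
te_Frontend dev = (1 + 4·6 + 23)/6 = 48/6 = 8; σ²_Frontend dev = ((23−1)/6)² = 13.444
te_Database migration = (2 + 4·4 + 12)/6 = 30/6 = 5; σ²_Database migration = ((12−2)/6)² = 2.778
te_Unit tests = (10 + 4·11 + 18)/6 = 72/6 = 12; σ²_Unit tests = ((18−10)/6)² = 1.778
te_Integration tests = (2 + 4·5 + 8)/6 = 30/6 = 5; σ²_Integration tests = ((8−2)/6)² = 1.000
te_Code review = (6 + 4·7 + 8)/6 = 42/6 = 7; σ²_Code review = ((8−6)/6)² = 0.111
te_Security audit = (9 + 4·11 + 19)/6 = 72/6 = 12; σ²_Security audit = ((19−9)/6)² = 2.778
te_Staging deploy = (10 + 4·13 + 28)/6 = 90/6 = 15; σ²_Staging deploy = ((28−10)/6)² = 9.000
te_Load testing = (2 + 4·5 + 14)/6 = 36/6 = 6; σ²_Load testing = ((14−2)/6)² = 4.000

Forward pass:
ES_Backend dev = 0; EF_Backend dev = 13
ES_Frontend dev = 0; EF_Frontend dev = 8
ES_Database migration = 0; EF_Database migration = 5
ES_Unit tests = 0; EF_Unit tests = 12
ES_Integration tests = 13; EF_Integration tests = 13+5 = 18
ES_Code review = max(EF_Database migration=5, EF_Unit tests=12) = 12; EF_Code review = 12+7 = 19
ES_Security audit = max(EF_Frontend dev=8, EF_Database migration=5) = 8; EF_Security audit = 8+12 = 20
ES_Staging deploy = max(EF_Unit tests=12, EF_Integration tests=18) = 18; EF_Staging deploy = 18+15 = 33
ES_Load testing = max(EF_Code review=19, EF_Security audit=20, EF_Staging deploy=33) = 33; EF_Load testing = 33+6 = 39
Expected project duration μ = 39 days. Critical path: Backend dev → Integration tests → Staging deploy → Load testing.

Variance along critical path = 0.444 + 1.000 + 9.000 + 4.000 = 14.444; σ = √14.444 = 3.801 days.
Z = (47 − 39) / 3.801 = 2.105
P(T ≤ 47) = Φ(2.105) ≈ 0.982

0.982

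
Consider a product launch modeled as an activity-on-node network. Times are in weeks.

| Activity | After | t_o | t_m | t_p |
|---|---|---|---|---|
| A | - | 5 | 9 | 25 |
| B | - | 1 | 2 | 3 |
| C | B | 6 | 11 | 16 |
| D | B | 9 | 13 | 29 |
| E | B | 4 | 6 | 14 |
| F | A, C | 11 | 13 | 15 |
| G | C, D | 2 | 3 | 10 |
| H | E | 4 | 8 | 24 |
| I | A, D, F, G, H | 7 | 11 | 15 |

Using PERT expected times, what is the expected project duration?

te_A = (5 + 4·9 + 25)/6 = 66/6 = 11
te_B = (1 + 4·2 + 3)/6 = 12/6 = 2
te_C = (6 + 4·11 + 16)/6 = 66/6 = 11
te_D = (9 + 4·13 + 29)/6 = 90/6 = 15
te_E = (4 + 4·6 + 14)/6 = 42/6 = 7
te_F = (11 + 4·13 + 15)/6 = 78/6 = 13
te_G = (2 + 4·3 + 10)/6 = 24/6 = 4
te_H = (4 + 4·8 + 24)/6 = 60/6 = 10
te_I = (7 + 4·11 + 15)/6 = 66/6 = 11

Forward pass:
ES_A = 0; EF_A = 11
ES_B = 0; EF_B = 2
ES_C = 2; EF_C = 2+11 = 13
ES_D = 2; EF_D = 2+15 = 17
ES_E = 2; EF_E = 2+7 = 9
ES_F = max(EF_A=11, EF_C=13) = 13; EF_F = 13+13 = 26
ES_G = max(EF_C=13, EF_D=17) = 17; EF_G = 17+4 = 21
ES_H = 9; EF_H = 9+10 = 19
ES_I = max(EF_A=11, EF_D=17, EF_F=26, EF_G=21, EF_H=19) = 26; EF_I = 26+11 = 37
Expected project duration μ = 37 weeks. Critical path: B → C → F → I.

37 weeks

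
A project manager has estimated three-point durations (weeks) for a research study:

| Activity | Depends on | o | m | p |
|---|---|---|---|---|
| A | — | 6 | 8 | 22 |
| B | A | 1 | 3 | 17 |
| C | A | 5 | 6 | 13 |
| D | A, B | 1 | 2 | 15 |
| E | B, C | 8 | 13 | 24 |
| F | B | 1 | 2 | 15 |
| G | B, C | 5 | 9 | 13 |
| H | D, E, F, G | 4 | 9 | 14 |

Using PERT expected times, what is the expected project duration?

40 weeks

te_A = (6 + 4·8 + 22)/6 = 60/6 = 10
te_B = (1 + 4·3 + 17)/6 = 30/6 = 5
te_C = (5 + 4·6 + 13)/6 = 42/6 = 7
te_D = (1 + 4·2 + 15)/6 = 24/6 = 4
te_E = (8 + 4·13 + 24)/6 = 84/6 = 14
te_F = (1 + 4·2 + 15)/6 = 24/6 = 4
te_G = (5 + 4·9 + 13)/6 = 54/6 = 9
te_H = (4 + 4·9 + 14)/6 = 54/6 = 9

Forward pass:
ES_A = 0; EF_A = 10
ES_B = 10; EF_B = 10+5 = 15
ES_C = 10; EF_C = 10+7 = 17
ES_D = max(EF_A=10, EF_B=15) = 15; EF_D = 15+4 = 19
ES_E = max(EF_B=15, EF_C=17) = 17; EF_E = 17+14 = 31
ES_F = 15; EF_F = 15+4 = 19
ES_G = max(EF_B=15, EF_C=17) = 17; EF_G = 17+9 = 26
ES_H = max(EF_D=19, EF_E=31, EF_F=19, EF_G=26) = 31; EF_H = 31+9 = 40
Expected project duration μ = 40 weeks. Critical path: A → C → E → H.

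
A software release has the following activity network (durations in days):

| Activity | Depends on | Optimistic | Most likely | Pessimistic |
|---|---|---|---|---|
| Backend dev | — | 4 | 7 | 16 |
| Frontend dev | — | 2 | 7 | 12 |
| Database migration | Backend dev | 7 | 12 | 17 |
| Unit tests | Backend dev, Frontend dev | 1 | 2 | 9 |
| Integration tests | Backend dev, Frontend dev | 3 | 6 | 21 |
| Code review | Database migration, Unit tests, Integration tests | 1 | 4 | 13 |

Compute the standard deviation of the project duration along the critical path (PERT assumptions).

te_Backend dev = (4 + 4·7 + 16)/6 = 48/6 = 8; σ²_Backend dev = ((16−4)/6)² = 4.000
te_Frontend dev = (2 + 4·7 + 12)/6 = 42/6 = 7; σ²_Frontend dev = ((12−2)/6)² = 2.778
te_Database migration = (7 + 4·12 + 17)/6 = 72/6 = 12; σ²_Database migration = ((17−7)/6)² = 2.778
te_Unit tests = (1 + 4·2 + 9)/6 = 18/6 = 3; σ²_Unit tests = ((9−1)/6)² = 1.778
te_Integration tests = (3 + 4·6 + 21)/6 = 48/6 = 8; σ²_Integration tests = ((21−3)/6)² = 9.000
te_Code review = (1 + 4·4 + 13)/6 = 30/6 = 5; σ²_Code review = ((13−1)/6)² = 4.000

Forward pass:
ES_Backend dev = 0; EF_Backend dev = 8
ES_Frontend dev = 0; EF_Frontend dev = 7
ES_Database migration = 8; EF_Database migration = 8+12 = 20
ES_Unit tests = max(EF_Backend dev=8, EF_Frontend dev=7) = 8; EF_Unit tests = 8+3 = 11
ES_Integration tests = max(EF_Backend dev=8, EF_Frontend dev=7) = 8; EF_Integration tests = 8+8 = 16
ES_Code review = max(EF_Database migration=20, EF_Unit tests=11, EF_Integration tests=16) = 20; EF_Code review = 20+5 = 25
Expected project duration μ = 25 days. Critical path: Backend dev → Database migration → Code review.

Variance along critical path = 4.000 + 2.778 + 4.000 = 10.778
σ = √10.778 = 3.283 days

3.28 days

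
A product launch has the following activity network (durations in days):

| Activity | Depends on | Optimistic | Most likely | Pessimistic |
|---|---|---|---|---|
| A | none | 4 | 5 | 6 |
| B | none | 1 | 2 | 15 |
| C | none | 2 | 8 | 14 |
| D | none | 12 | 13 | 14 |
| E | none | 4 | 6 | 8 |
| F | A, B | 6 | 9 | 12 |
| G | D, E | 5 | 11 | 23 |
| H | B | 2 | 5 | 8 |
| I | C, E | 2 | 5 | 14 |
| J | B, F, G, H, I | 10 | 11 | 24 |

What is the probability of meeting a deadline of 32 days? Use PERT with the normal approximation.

te_A = (4 + 4·5 + 6)/6 = 30/6 = 5; σ²_A = ((6−4)/6)² = 0.111
te_B = (1 + 4·2 + 15)/6 = 24/6 = 4; σ²_B = ((15−1)/6)² = 5.444
te_C = (2 + 4·8 + 14)/6 = 48/6 = 8; σ²_C = ((14−2)/6)² = 4.000
te_D = (12 + 4·13 + 14)/6 = 78/6 = 13; σ²_D = ((14−12)/6)² = 0.111
te_E = (4 + 4·6 + 8)/6 = 36/6 = 6; σ²_E = ((8−4)/6)² = 0.444
te_F = (6 + 4·9 + 12)/6 = 54/6 = 9; σ²_F = ((12−6)/6)² = 1.000
te_G = (5 + 4·11 + 23)/6 = 72/6 = 12; σ²_G = ((23−5)/6)² = 9.000
te_H = (2 + 4·5 + 8)/6 = 30/6 = 5; σ²_H = ((8−2)/6)² = 1.000
te_I = (2 + 4·5 + 14)/6 = 36/6 = 6; σ²_I = ((14−2)/6)² = 4.000
te_J = (10 + 4·11 + 24)/6 = 78/6 = 13; σ²_J = ((24−10)/6)² = 5.444

Forward pass:
ES_A = 0; EF_A = 5
ES_B = 0; EF_B = 4
ES_C = 0; EF_C = 8
ES_D = 0; EF_D = 13
ES_E = 0; EF_E = 6
ES_F = max(EF_A=5, EF_B=4) = 5; EF_F = 5+9 = 14
ES_G = max(EF_D=13, EF_E=6) = 13; EF_G = 13+12 = 25
ES_H = 4; EF_H = 4+5 = 9
ES_I = max(EF_C=8, EF_E=6) = 8; EF_I = 8+6 = 14
ES_J = max(EF_B=4, EF_F=14, EF_G=25, EF_H=9, EF_I=14) = 25; EF_J = 25+13 = 38
Expected project duration μ = 38 days. Critical path: D → G → J.

Variance along critical path = 0.111 + 9.000 + 5.444 = 14.556; σ = √14.556 = 3.815 days.
Z = (32 − 38) / 3.815 = -1.573
P(T ≤ 32) = Φ(-1.573) ≈ 0.058

0.058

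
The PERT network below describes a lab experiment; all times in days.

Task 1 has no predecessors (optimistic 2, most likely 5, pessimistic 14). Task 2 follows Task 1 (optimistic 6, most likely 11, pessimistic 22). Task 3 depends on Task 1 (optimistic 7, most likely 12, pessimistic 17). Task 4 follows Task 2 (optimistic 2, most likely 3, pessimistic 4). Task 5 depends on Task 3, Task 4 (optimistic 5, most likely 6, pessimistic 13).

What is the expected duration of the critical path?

te_Task 1 = (2 + 4·5 + 14)/6 = 36/6 = 6
te_Task 2 = (6 + 4·11 + 22)/6 = 72/6 = 12
te_Task 3 = (7 + 4·12 + 17)/6 = 72/6 = 12
te_Task 4 = (2 + 4·3 + 4)/6 = 18/6 = 3
te_Task 5 = (5 + 4·6 + 13)/6 = 42/6 = 7

Forward pass:
ES_Task 1 = 0; EF_Task 1 = 6
ES_Task 2 = 6; EF_Task 2 = 6+12 = 18
ES_Task 3 = 6; EF_Task 3 = 6+12 = 18
ES_Task 4 = 18; EF_Task 4 = 18+3 = 21
ES_Task 5 = max(EF_Task 3=18, EF_Task 4=21) = 21; EF_Task 5 = 21+7 = 28
Expected project duration μ = 28 days. Critical path: Task 1 → Task 2 → Task 4 → Task 5.

28 days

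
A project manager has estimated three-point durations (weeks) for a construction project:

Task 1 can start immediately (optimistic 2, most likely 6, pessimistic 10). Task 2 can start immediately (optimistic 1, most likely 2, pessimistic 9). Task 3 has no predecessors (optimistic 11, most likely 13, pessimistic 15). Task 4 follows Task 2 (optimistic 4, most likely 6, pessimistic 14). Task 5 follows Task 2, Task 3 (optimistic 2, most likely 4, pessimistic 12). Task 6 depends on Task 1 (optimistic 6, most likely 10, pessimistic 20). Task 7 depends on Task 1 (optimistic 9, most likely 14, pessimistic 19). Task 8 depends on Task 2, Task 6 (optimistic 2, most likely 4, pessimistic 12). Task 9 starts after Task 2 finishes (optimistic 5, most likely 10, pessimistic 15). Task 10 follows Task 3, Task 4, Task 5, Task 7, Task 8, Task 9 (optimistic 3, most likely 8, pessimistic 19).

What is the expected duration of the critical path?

31 weeks

te_Task 1 = (2 + 4·6 + 10)/6 = 36/6 = 6
te_Task 2 = (1 + 4·2 + 9)/6 = 18/6 = 3
te_Task 3 = (11 + 4·13 + 15)/6 = 78/6 = 13
te_Task 4 = (4 + 4·6 + 14)/6 = 42/6 = 7
te_Task 5 = (2 + 4·4 + 12)/6 = 30/6 = 5
te_Task 6 = (6 + 4·10 + 20)/6 = 66/6 = 11
te_Task 7 = (9 + 4·14 + 19)/6 = 84/6 = 14
te_Task 8 = (2 + 4·4 + 12)/6 = 30/6 = 5
te_Task 9 = (5 + 4·10 + 15)/6 = 60/6 = 10
te_Task 10 = (3 + 4·8 + 19)/6 = 54/6 = 9

Forward pass:
ES_Task 1 = 0; EF_Task 1 = 6
ES_Task 2 = 0; EF_Task 2 = 3
ES_Task 3 = 0; EF_Task 3 = 13
ES_Task 4 = 3; EF_Task 4 = 3+7 = 10
ES_Task 5 = max(EF_Task 2=3, EF_Task 3=13) = 13; EF_Task 5 = 13+5 = 18
ES_Task 6 = 6; EF_Task 6 = 6+11 = 17
ES_Task 7 = 6; EF_Task 7 = 6+14 = 20
ES_Task 8 = max(EF_Task 2=3, EF_Task 6=17) = 17; EF_Task 8 = 17+5 = 22
ES_Task 9 = 3; EF_Task 9 = 3+10 = 13
ES_Task 10 = max(EF_Task 3=13, EF_Task 4=10, EF_Task 5=18, EF_Task 7=20, EF_Task 8=22, EF_Task 9=13) = 22; EF_Task 10 = 22+9 = 31
Expected project duration μ = 31 weeks. Critical path: Task 1 → Task 6 → Task 8 → Task 10.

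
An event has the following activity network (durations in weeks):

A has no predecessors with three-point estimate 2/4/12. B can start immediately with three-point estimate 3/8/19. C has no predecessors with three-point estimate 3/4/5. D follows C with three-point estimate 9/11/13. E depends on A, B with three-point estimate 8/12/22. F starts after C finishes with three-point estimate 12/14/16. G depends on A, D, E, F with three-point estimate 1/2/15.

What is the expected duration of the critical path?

26 weeks

te_A = (2 + 4·4 + 12)/6 = 30/6 = 5
te_B = (3 + 4·8 + 19)/6 = 54/6 = 9
te_C = (3 + 4·4 + 5)/6 = 24/6 = 4
te_D = (9 + 4·11 + 13)/6 = 66/6 = 11
te_E = (8 + 4·12 + 22)/6 = 78/6 = 13
te_F = (12 + 4·14 + 16)/6 = 84/6 = 14
te_G = (1 + 4·2 + 15)/6 = 24/6 = 4

Forward pass:
ES_A = 0; EF_A = 5
ES_B = 0; EF_B = 9
ES_C = 0; EF_C = 4
ES_D = 4; EF_D = 4+11 = 15
ES_E = max(EF_A=5, EF_B=9) = 9; EF_E = 9+13 = 22
ES_F = 4; EF_F = 4+14 = 18
ES_G = max(EF_A=5, EF_D=15, EF_E=22, EF_F=18) = 22; EF_G = 22+4 = 26
Expected project duration μ = 26 weeks. Critical path: B → E → G.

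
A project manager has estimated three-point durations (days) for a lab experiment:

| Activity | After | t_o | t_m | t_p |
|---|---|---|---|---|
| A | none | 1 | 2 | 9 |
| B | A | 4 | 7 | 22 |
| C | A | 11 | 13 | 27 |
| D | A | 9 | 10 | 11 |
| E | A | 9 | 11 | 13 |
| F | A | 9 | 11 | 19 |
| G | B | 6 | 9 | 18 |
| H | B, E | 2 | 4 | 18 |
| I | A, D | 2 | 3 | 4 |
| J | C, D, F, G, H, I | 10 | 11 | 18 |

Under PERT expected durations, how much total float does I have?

te_A = (1 + 4·2 + 9)/6 = 18/6 = 3
te_B = (4 + 4·7 + 22)/6 = 54/6 = 9
te_C = (11 + 4·13 + 27)/6 = 90/6 = 15
te_D = (9 + 4·10 + 11)/6 = 60/6 = 10
te_E = (9 + 4·11 + 13)/6 = 66/6 = 11
te_F = (9 + 4·11 + 19)/6 = 72/6 = 12
te_G = (6 + 4·9 + 18)/6 = 60/6 = 10
te_H = (2 + 4·4 + 18)/6 = 36/6 = 6
te_I = (2 + 4·3 + 4)/6 = 18/6 = 3
te_J = (10 + 4·11 + 18)/6 = 72/6 = 12

Forward pass:
ES_A = 0; EF_A = 3
ES_B = 3; EF_B = 3+9 = 12
ES_C = 3; EF_C = 3+15 = 18
ES_D = 3; EF_D = 3+10 = 13
ES_E = 3; EF_E = 3+11 = 14
ES_F = 3; EF_F = 3+12 = 15
ES_G = 12; EF_G = 12+10 = 22
ES_H = max(EF_B=12, EF_E=14) = 14; EF_H = 14+6 = 20
ES_I = max(EF_A=3, EF_D=13) = 13; EF_I = 13+3 = 16
ES_J = max(EF_C=18, EF_D=13, EF_F=15, EF_G=22, EF_H=20, EF_I=16) = 22; EF_J = 22+12 = 34
Expected project duration μ = 34 days. Critical path: A → B → G → J.

Backward pass:
LF_J = 34; LS_J = 34−12 = 22
LF_I = LS_J = 22; LS_I = 22−3 = 19
LF_H = LS_J = 22; LS_H = 22−6 = 16
LF_G = LS_J = 22; LS_G = 22−10 = 12
LF_F = LS_J = 22; LS_F = 22−12 = 10
LF_E = LS_H = 16; LS_E = 16−11 = 5
LF_D = min(LS_I=19, LS_J=22) = 19; LS_D = 19−10 = 9
LF_C = LS_J = 22; LS_C = 22−15 = 7
LF_B = min(LS_G=12, LS_H=16) = 12; LS_B = 12−9 = 3
LF_A = min(LS_B=3, LS_C=7, LS_D=9, LS_E=5, LS_F=10, LS_I=19) = 3; LS_A = 3−3 = 0
Slack_I = LS_I − ES_I = 19 − 13 = 6

6 days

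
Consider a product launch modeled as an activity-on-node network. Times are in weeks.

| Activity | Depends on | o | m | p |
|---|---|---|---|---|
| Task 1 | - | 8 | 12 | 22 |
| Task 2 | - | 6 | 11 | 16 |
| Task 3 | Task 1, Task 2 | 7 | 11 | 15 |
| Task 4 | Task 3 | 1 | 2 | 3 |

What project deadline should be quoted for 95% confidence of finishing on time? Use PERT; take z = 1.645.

te_Task 1 = (8 + 4·12 + 22)/6 = 78/6 = 13; σ²_Task 1 = ((22−8)/6)² = 5.444
te_Task 2 = (6 + 4·11 + 16)/6 = 66/6 = 11; σ²_Task 2 = ((16−6)/6)² = 2.778
te_Task 3 = (7 + 4·11 + 15)/6 = 66/6 = 11; σ²_Task 3 = ((15−7)/6)² = 1.778
te_Task 4 = (1 + 4·2 + 3)/6 = 12/6 = 2; σ²_Task 4 = ((3−1)/6)² = 0.111

Forward pass:
ES_Task 1 = 0; EF_Task 1 = 13
ES_Task 2 = 0; EF_Task 2 = 11
ES_Task 3 = max(EF_Task 1=13, EF_Task 2=11) = 13; EF_Task 3 = 13+11 = 24
ES_Task 4 = 24; EF_Task 4 = 24+2 = 26
Expected project duration μ = 26 weeks. Critical path: Task 1 → Task 3 → Task 4.

Variance along critical path = 5.444 + 1.778 + 0.111 = 7.333; σ = 2.708 weeks.
D = μ + z·σ = 26 + 1.645·2.708 = 30.5 weeks

30.5 weeks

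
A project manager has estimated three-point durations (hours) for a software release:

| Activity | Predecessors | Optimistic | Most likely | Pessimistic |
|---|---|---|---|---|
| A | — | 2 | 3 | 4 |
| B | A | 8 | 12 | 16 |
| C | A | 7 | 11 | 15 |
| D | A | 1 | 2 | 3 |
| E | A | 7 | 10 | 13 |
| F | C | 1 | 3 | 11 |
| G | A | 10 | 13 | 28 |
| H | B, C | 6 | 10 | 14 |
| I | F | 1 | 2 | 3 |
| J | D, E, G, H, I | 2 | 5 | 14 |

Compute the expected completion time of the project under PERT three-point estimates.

te_A = (2 + 4·3 + 4)/6 = 18/6 = 3
te_B = (8 + 4·12 + 16)/6 = 72/6 = 12
te_C = (7 + 4·11 + 15)/6 = 66/6 = 11
te_D = (1 + 4·2 + 3)/6 = 12/6 = 2
te_E = (7 + 4·10 + 13)/6 = 60/6 = 10
te_F = (1 + 4·3 + 11)/6 = 24/6 = 4
te_G = (10 + 4·13 + 28)/6 = 90/6 = 15
te_H = (6 + 4·10 + 14)/6 = 60/6 = 10
te_I = (1 + 4·2 + 3)/6 = 12/6 = 2
te_J = (2 + 4·5 + 14)/6 = 36/6 = 6

Forward pass:
ES_A = 0; EF_A = 3
ES_B = 3; EF_B = 3+12 = 15
ES_C = 3; EF_C = 3+11 = 14
ES_D = 3; EF_D = 3+2 = 5
ES_E = 3; EF_E = 3+10 = 13
ES_F = 14; EF_F = 14+4 = 18
ES_G = 3; EF_G = 3+15 = 18
ES_H = max(EF_B=15, EF_C=14) = 15; EF_H = 15+10 = 25
ES_I = 18; EF_I = 18+2 = 20
ES_J = max(EF_D=5, EF_E=13, EF_G=18, EF_H=25, EF_I=20) = 25; EF_J = 25+6 = 31
Expected project duration μ = 31 hours. Critical path: A → B → H → J.

31 hours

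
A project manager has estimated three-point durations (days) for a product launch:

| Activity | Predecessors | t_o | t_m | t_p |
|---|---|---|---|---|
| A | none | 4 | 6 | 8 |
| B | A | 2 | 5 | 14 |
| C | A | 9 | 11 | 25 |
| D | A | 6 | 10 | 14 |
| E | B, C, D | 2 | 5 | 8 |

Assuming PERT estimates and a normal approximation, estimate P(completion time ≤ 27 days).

te_A = (4 + 4·6 + 8)/6 = 36/6 = 6; σ²_A = ((8−4)/6)² = 0.444
te_B = (2 + 4·5 + 14)/6 = 36/6 = 6; σ²_B = ((14−2)/6)² = 4.000
te_C = (9 + 4·11 + 25)/6 = 78/6 = 13; σ²_C = ((25−9)/6)² = 7.111
te_D = (6 + 4·10 + 14)/6 = 60/6 = 10; σ²_D = ((14−6)/6)² = 1.778
te_E = (2 + 4·5 + 8)/6 = 30/6 = 5; σ²_E = ((8−2)/6)² = 1.000

Forward pass:
ES_A = 0; EF_A = 6
ES_B = 6; EF_B = 6+6 = 12
ES_C = 6; EF_C = 6+13 = 19
ES_D = 6; EF_D = 6+10 = 16
ES_E = max(EF_B=12, EF_C=19, EF_D=16) = 19; EF_E = 19+5 = 24
Expected project duration μ = 24 days. Critical path: A → C → E.

Variance along critical path = 0.444 + 7.111 + 1.000 = 8.556; σ = √8.556 = 2.925 days.
Z = (27 − 24) / 2.925 = 1.026
P(T ≤ 27) = Φ(1.026) ≈ 0.847

0.847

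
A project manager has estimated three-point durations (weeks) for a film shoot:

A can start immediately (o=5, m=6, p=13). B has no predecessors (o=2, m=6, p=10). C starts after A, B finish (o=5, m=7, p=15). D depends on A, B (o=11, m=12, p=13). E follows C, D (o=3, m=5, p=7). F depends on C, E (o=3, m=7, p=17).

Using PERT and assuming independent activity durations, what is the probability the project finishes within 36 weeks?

te_A = (5 + 4·6 + 13)/6 = 42/6 = 7; σ²_A = ((13−5)/6)² = 1.778
te_B = (2 + 4·6 + 10)/6 = 36/6 = 6; σ²_B = ((10−2)/6)² = 1.778
te_C = (5 + 4·7 + 15)/6 = 48/6 = 8; σ²_C = ((15−5)/6)² = 2.778
te_D = (11 + 4·12 + 13)/6 = 72/6 = 12; σ²_D = ((13−11)/6)² = 0.111
te_E = (3 + 4·5 + 7)/6 = 30/6 = 5; σ²_E = ((7−3)/6)² = 0.444
te_F = (3 + 4·7 + 17)/6 = 48/6 = 8; σ²_F = ((17−3)/6)² = 5.444

Forward pass:
ES_A = 0; EF_A = 7
ES_B = 0; EF_B = 6
ES_C = max(EF_A=7, EF_B=6) = 7; EF_C = 7+8 = 15
ES_D = max(EF_A=7, EF_B=6) = 7; EF_D = 7+12 = 19
ES_E = max(EF_C=15, EF_D=19) = 19; EF_E = 19+5 = 24
ES_F = max(EF_C=15, EF_E=24) = 24; EF_F = 24+8 = 32
Expected project duration μ = 32 weeks. Critical path: A → D → E → F.

Variance along critical path = 1.778 + 0.111 + 0.444 + 5.444 = 7.778; σ = √7.778 = 2.789 weeks.
Z = (36 − 32) / 2.789 = 1.434
P(T ≤ 36) = Φ(1.434) ≈ 0.924

0.924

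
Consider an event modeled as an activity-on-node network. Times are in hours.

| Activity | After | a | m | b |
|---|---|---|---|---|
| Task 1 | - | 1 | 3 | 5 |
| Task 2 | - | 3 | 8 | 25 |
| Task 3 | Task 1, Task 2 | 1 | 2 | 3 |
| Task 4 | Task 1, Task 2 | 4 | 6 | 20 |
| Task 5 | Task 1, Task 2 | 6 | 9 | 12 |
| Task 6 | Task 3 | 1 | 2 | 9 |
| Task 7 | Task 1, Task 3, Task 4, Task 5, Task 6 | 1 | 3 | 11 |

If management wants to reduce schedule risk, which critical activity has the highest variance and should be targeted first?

te_Task 1 = (1 + 4·3 + 5)/6 = 18/6 = 3; σ²_Task 1 = ((5−1)/6)² = 0.444
te_Task 2 = (3 + 4·8 + 25)/6 = 60/6 = 10; σ²_Task 2 = ((25−3)/6)² = 13.444
te_Task 3 = (1 + 4·2 + 3)/6 = 12/6 = 2; σ²_Task 3 = ((3−1)/6)² = 0.111
te_Task 4 = (4 + 4·6 + 20)/6 = 48/6 = 8; σ²_Task 4 = ((20−4)/6)² = 7.111
te_Task 5 = (6 + 4·9 + 12)/6 = 54/6 = 9; σ²_Task 5 = ((12−6)/6)² = 1.000
te_Task 6 = (1 + 4·2 + 9)/6 = 18/6 = 3; σ²_Task 6 = ((9−1)/6)² = 1.778
te_Task 7 = (1 + 4·3 + 11)/6 = 24/6 = 4; σ²_Task 7 = ((11−1)/6)² = 2.778

Forward pass:
ES_Task 1 = 0; EF_Task 1 = 3
ES_Task 2 = 0; EF_Task 2 = 10
ES_Task 3 = max(EF_Task 1=3, EF_Task 2=10) = 10; EF_Task 3 = 10+2 = 12
ES_Task 4 = max(EF_Task 1=3, EF_Task 2=10) = 10; EF_Task 4 = 10+8 = 18
ES_Task 5 = max(EF_Task 1=3, EF_Task 2=10) = 10; EF_Task 5 = 10+9 = 19
ES_Task 6 = 12; EF_Task 6 = 12+3 = 15
ES_Task 7 = max(EF_Task 1=3, EF_Task 3=12, EF_Task 4=18, EF_Task 5=19, EF_Task 6=15) = 19; EF_Task 7 = 19+4 = 23
Expected project duration μ = 23 hours. Critical path: Task 2 → Task 5 → Task 7.

Variances on critical path: σ²_Task 2=13.444, σ²_Task 5=1.000, σ²_Task 7=2.778.
Largest is σ²_Task 2 = 13.444.

Task 2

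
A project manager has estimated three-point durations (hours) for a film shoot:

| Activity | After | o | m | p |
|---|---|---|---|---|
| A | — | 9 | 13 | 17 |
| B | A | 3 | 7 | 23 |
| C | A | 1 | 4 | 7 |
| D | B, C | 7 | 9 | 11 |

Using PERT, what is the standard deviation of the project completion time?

3.65 hours

te_A = (9 + 4·13 + 17)/6 = 78/6 = 13; σ²_A = ((17−9)/6)² = 1.778
te_B = (3 + 4·7 + 23)/6 = 54/6 = 9; σ²_B = ((23−3)/6)² = 11.111
te_C = (1 + 4·4 + 7)/6 = 24/6 = 4; σ²_C = ((7−1)/6)² = 1.000
te_D = (7 + 4·9 + 11)/6 = 54/6 = 9; σ²_D = ((11−7)/6)² = 0.444

Forward pass:
ES_A = 0; EF_A = 13
ES_B = 13; EF_B = 13+9 = 22
ES_C = 13; EF_C = 13+4 = 17
ES_D = max(EF_B=22, EF_C=17) = 22; EF_D = 22+9 = 31
Expected project duration μ = 31 hours. Critical path: A → B → D.

Variance along critical path = 1.778 + 11.111 + 0.444 = 13.333
σ = √13.333 = 3.651 hours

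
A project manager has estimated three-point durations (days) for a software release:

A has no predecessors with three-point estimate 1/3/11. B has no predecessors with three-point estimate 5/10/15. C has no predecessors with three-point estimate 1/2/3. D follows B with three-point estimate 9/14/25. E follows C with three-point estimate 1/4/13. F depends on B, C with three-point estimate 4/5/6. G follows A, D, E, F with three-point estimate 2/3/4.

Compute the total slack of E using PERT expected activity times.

te_A = (1 + 4·3 + 11)/6 = 24/6 = 4
te_B = (5 + 4·10 + 15)/6 = 60/6 = 10
te_C = (1 + 4·2 + 3)/6 = 12/6 = 2
te_D = (9 + 4·14 + 25)/6 = 90/6 = 15
te_E = (1 + 4·4 + 13)/6 = 30/6 = 5
te_F = (4 + 4·5 + 6)/6 = 30/6 = 5
te_G = (2 + 4·3 + 4)/6 = 18/6 = 3

Forward pass:
ES_A = 0; EF_A = 4
ES_B = 0; EF_B = 10
ES_C = 0; EF_C = 2
ES_D = 10; EF_D = 10+15 = 25
ES_E = 2; EF_E = 2+5 = 7
ES_F = max(EF_B=10, EF_C=2) = 10; EF_F = 10+5 = 15
ES_G = max(EF_A=4, EF_D=25, EF_E=7, EF_F=15) = 25; EF_G = 25+3 = 28
Expected project duration μ = 28 days. Critical path: B → D → G.

Backward pass:
LF_G = 28; LS_G = 28−3 = 25
LF_F = LS_G = 25; LS_F = 25−5 = 20
LF_E = LS_G = 25; LS_E = 25−5 = 20
LF_D = LS_G = 25; LS_D = 25−15 = 10
LF_C = min(LS_E=20, LS_F=20) = 20; LS_C = 20−2 = 18
LF_B = min(LS_D=10, LS_F=20) = 10; LS_B = 10−10 = 0
LF_A = LS_G = 25; LS_A = 25−4 = 21
Slack_E = LS_E − ES_E = 20 − 2 = 18

18 days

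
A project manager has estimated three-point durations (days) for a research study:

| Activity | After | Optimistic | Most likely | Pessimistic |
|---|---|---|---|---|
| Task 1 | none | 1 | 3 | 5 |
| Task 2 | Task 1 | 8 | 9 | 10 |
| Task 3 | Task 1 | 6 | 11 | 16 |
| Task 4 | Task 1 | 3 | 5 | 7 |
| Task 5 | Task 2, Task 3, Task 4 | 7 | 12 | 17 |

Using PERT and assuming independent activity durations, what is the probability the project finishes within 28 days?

0.793

te_Task 1 = (1 + 4·3 + 5)/6 = 18/6 = 3; σ²_Task 1 = ((5−1)/6)² = 0.444
te_Task 2 = (8 + 4·9 + 10)/6 = 54/6 = 9; σ²_Task 2 = ((10−8)/6)² = 0.111
te_Task 3 = (6 + 4·11 + 16)/6 = 66/6 = 11; σ²_Task 3 = ((16−6)/6)² = 2.778
te_Task 4 = (3 + 4·5 + 7)/6 = 30/6 = 5; σ²_Task 4 = ((7−3)/6)² = 0.444
te_Task 5 = (7 + 4·12 + 17)/6 = 72/6 = 12; σ²_Task 5 = ((17−7)/6)² = 2.778

Forward pass:
ES_Task 1 = 0; EF_Task 1 = 3
ES_Task 2 = 3; EF_Task 2 = 3+9 = 12
ES_Task 3 = 3; EF_Task 3 = 3+11 = 14
ES_Task 4 = 3; EF_Task 4 = 3+5 = 8
ES_Task 5 = max(EF_Task 2=12, EF_Task 3=14, EF_Task 4=8) = 14; EF_Task 5 = 14+12 = 26
Expected project duration μ = 26 days. Critical path: Task 1 → Task 3 → Task 5.

Variance along critical path = 0.444 + 2.778 + 2.778 = 6.000; σ = √6.000 = 2.449 days.
Z = (28 − 26) / 2.449 = 0.816
P(T ≤ 28) = Φ(0.816) ≈ 0.793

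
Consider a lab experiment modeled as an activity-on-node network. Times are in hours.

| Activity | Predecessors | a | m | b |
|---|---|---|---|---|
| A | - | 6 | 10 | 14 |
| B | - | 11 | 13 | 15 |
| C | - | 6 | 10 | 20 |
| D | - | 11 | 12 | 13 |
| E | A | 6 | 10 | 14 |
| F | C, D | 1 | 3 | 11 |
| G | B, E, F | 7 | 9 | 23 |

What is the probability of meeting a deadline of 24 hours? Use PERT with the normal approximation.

te_A = (6 + 4·10 + 14)/6 = 60/6 = 10; σ²_A = ((14−6)/6)² = 1.778
te_B = (11 + 4·13 + 15)/6 = 78/6 = 13; σ²_B = ((15−11)/6)² = 0.444
te_C = (6 + 4·10 + 20)/6 = 66/6 = 11; σ²_C = ((20−6)/6)² = 5.444
te_D = (11 + 4·12 + 13)/6 = 72/6 = 12; σ²_D = ((13−11)/6)² = 0.111
te_E = (6 + 4·10 + 14)/6 = 60/6 = 10; σ²_E = ((14−6)/6)² = 1.778
te_F = (1 + 4·3 + 11)/6 = 24/6 = 4; σ²_F = ((11−1)/6)² = 2.778
te_G = (7 + 4·9 + 23)/6 = 66/6 = 11; σ²_G = ((23−7)/6)² = 7.111

Forward pass:
ES_A = 0; EF_A = 10
ES_B = 0; EF_B = 13
ES_C = 0; EF_C = 11
ES_D = 0; EF_D = 12
ES_E = 10; EF_E = 10+10 = 20
ES_F = max(EF_C=11, EF_D=12) = 12; EF_F = 12+4 = 16
ES_G = max(EF_B=13, EF_E=20, EF_F=16) = 20; EF_G = 20+11 = 31
Expected project duration μ = 31 hours. Critical path: A → E → G.

Variance along critical path = 1.778 + 1.778 + 7.111 = 10.667; σ = √10.667 = 3.266 hours.
Z = (24 − 31) / 3.266 = -2.143
P(T ≤ 24) = Φ(-2.143) ≈ 0.016

0.016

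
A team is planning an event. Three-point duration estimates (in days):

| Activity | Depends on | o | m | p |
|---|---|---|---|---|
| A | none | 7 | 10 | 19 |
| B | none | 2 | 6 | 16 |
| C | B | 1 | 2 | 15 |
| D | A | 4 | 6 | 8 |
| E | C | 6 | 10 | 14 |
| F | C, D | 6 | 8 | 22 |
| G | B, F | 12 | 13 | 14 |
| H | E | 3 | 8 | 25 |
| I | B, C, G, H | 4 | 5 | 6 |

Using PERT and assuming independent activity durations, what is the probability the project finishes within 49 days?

0.878

te_A = (7 + 4·10 + 19)/6 = 66/6 = 11; σ²_A = ((19−7)/6)² = 4.000
te_B = (2 + 4·6 + 16)/6 = 42/6 = 7; σ²_B = ((16−2)/6)² = 5.444
te_C = (1 + 4·2 + 15)/6 = 24/6 = 4; σ²_C = ((15−1)/6)² = 5.444
te_D = (4 + 4·6 + 8)/6 = 36/6 = 6; σ²_D = ((8−4)/6)² = 0.444
te_E = (6 + 4·10 + 14)/6 = 60/6 = 10; σ²_E = ((14−6)/6)² = 1.778
te_F = (6 + 4·8 + 22)/6 = 60/6 = 10; σ²_F = ((22−6)/6)² = 7.111
te_G = (12 + 4·13 + 14)/6 = 78/6 = 13; σ²_G = ((14−12)/6)² = 0.111
te_H = (3 + 4·8 + 25)/6 = 60/6 = 10; σ²_H = ((25−3)/6)² = 13.444
te_I = (4 + 4·5 + 6)/6 = 30/6 = 5; σ²_I = ((6−4)/6)² = 0.111

Forward pass:
ES_A = 0; EF_A = 11
ES_B = 0; EF_B = 7
ES_C = 7; EF_C = 7+4 = 11
ES_D = 11; EF_D = 11+6 = 17
ES_E = 11; EF_E = 11+10 = 21
ES_F = max(EF_C=11, EF_D=17) = 17; EF_F = 17+10 = 27
ES_G = max(EF_B=7, EF_F=27) = 27; EF_G = 27+13 = 40
ES_H = 21; EF_H = 21+10 = 31
ES_I = max(EF_B=7, EF_C=11, EF_G=40, EF_H=31) = 40; EF_I = 40+5 = 45
Expected project duration μ = 45 days. Critical path: A → D → F → G → I.

Variance along critical path = 4.000 + 0.444 + 7.111 + 0.111 + 0.111 = 11.778; σ = √11.778 = 3.432 days.
Z = (49 − 45) / 3.432 = 1.166
P(T ≤ 49) = Φ(1.166) ≈ 0.878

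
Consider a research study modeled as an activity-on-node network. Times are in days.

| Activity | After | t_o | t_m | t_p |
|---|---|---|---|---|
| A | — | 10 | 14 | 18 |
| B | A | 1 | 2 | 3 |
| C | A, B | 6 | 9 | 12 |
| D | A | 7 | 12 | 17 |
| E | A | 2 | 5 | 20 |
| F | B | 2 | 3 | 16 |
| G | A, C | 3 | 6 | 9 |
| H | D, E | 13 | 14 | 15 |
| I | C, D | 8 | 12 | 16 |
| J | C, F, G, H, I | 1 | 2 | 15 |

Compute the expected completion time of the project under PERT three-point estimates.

44 days

te_A = (10 + 4·14 + 18)/6 = 84/6 = 14
te_B = (1 + 4·2 + 3)/6 = 12/6 = 2
te_C = (6 + 4·9 + 12)/6 = 54/6 = 9
te_D = (7 + 4·12 + 17)/6 = 72/6 = 12
te_E = (2 + 4·5 + 20)/6 = 42/6 = 7
te_F = (2 + 4·3 + 16)/6 = 30/6 = 5
te_G = (3 + 4·6 + 9)/6 = 36/6 = 6
te_H = (13 + 4·14 + 15)/6 = 84/6 = 14
te_I = (8 + 4·12 + 16)/6 = 72/6 = 12
te_J = (1 + 4·2 + 15)/6 = 24/6 = 4

Forward pass:
ES_A = 0; EF_A = 14
ES_B = 14; EF_B = 14+2 = 16
ES_C = max(EF_A=14, EF_B=16) = 16; EF_C = 16+9 = 25
ES_D = 14; EF_D = 14+12 = 26
ES_E = 14; EF_E = 14+7 = 21
ES_F = 16; EF_F = 16+5 = 21
ES_G = max(EF_A=14, EF_C=25) = 25; EF_G = 25+6 = 31
ES_H = max(EF_D=26, EF_E=21) = 26; EF_H = 26+14 = 40
ES_I = max(EF_C=25, EF_D=26) = 26; EF_I = 26+12 = 38
ES_J = max(EF_C=25, EF_F=21, EF_G=31, EF_H=40, EF_I=38) = 40; EF_J = 40+4 = 44
Expected project duration μ = 44 days. Critical path: A → D → H → J.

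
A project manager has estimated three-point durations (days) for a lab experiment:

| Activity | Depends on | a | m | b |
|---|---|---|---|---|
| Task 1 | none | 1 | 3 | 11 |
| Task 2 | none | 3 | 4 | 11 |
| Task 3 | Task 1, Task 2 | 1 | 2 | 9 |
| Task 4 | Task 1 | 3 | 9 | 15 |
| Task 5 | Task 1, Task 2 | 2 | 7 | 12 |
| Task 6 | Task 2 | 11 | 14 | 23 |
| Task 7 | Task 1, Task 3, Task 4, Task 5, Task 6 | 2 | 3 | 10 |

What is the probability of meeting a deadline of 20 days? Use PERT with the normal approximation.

0.073

te_Task 1 = (1 + 4·3 + 11)/6 = 24/6 = 4; σ²_Task 1 = ((11−1)/6)² = 2.778
te_Task 2 = (3 + 4·4 + 11)/6 = 30/6 = 5; σ²_Task 2 = ((11−3)/6)² = 1.778
te_Task 3 = (1 + 4·2 + 9)/6 = 18/6 = 3; σ²_Task 3 = ((9−1)/6)² = 1.778
te_Task 4 = (3 + 4·9 + 15)/6 = 54/6 = 9; σ²_Task 4 = ((15−3)/6)² = 4.000
te_Task 5 = (2 + 4·7 + 12)/6 = 42/6 = 7; σ²_Task 5 = ((12−2)/6)² = 2.778
te_Task 6 = (11 + 4·14 + 23)/6 = 90/6 = 15; σ²_Task 6 = ((23−11)/6)² = 4.000
te_Task 7 = (2 + 4·3 + 10)/6 = 24/6 = 4; σ²_Task 7 = ((10−2)/6)² = 1.778

Forward pass:
ES_Task 1 = 0; EF_Task 1 = 4
ES_Task 2 = 0; EF_Task 2 = 5
ES_Task 3 = max(EF_Task 1=4, EF_Task 2=5) = 5; EF_Task 3 = 5+3 = 8
ES_Task 4 = 4; EF_Task 4 = 4+9 = 13
ES_Task 5 = max(EF_Task 1=4, EF_Task 2=5) = 5; EF_Task 5 = 5+7 = 12
ES_Task 6 = 5; EF_Task 6 = 5+15 = 20
ES_Task 7 = max(EF_Task 1=4, EF_Task 3=8, EF_Task 4=13, EF_Task 5=12, EF_Task 6=20) = 20; EF_Task 7 = 20+4 = 24
Expected project duration μ = 24 days. Critical path: Task 2 → Task 6 → Task 7.

Variance along critical path = 1.778 + 4.000 + 1.778 = 7.556; σ = √7.556 = 2.749 days.
Z = (20 − 24) / 2.749 = -1.455
P(T ≤ 20) = Φ(-1.455) ≈ 0.073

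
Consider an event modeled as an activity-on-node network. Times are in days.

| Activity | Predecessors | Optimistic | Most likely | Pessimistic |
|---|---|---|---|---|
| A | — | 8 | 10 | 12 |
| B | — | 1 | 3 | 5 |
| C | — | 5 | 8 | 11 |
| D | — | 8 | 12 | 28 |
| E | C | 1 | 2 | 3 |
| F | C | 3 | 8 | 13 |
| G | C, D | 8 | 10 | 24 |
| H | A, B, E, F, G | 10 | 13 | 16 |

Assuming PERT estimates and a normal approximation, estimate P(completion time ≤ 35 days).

te_A = (8 + 4·10 + 12)/6 = 60/6 = 10; σ²_A = ((12−8)/6)² = 0.444
te_B = (1 + 4·3 + 5)/6 = 18/6 = 3; σ²_B = ((5−1)/6)² = 0.444
te_C = (5 + 4·8 + 11)/6 = 48/6 = 8; σ²_C = ((11−5)/6)² = 1.000
te_D = (8 + 4·12 + 28)/6 = 84/6 = 14; σ²_D = ((28−8)/6)² = 11.111
te_E = (1 + 4·2 + 3)/6 = 12/6 = 2; σ²_E = ((3−1)/6)² = 0.111
te_F = (3 + 4·8 + 13)/6 = 48/6 = 8; σ²_F = ((13−3)/6)² = 2.778
te_G = (8 + 4·10 + 24)/6 = 72/6 = 12; σ²_G = ((24−8)/6)² = 7.111
te_H = (10 + 4·13 + 16)/6 = 78/6 = 13; σ²_H = ((16−10)/6)² = 1.000

Forward pass:
ES_A = 0; EF_A = 10
ES_B = 0; EF_B = 3
ES_C = 0; EF_C = 8
ES_D = 0; EF_D = 14
ES_E = 8; EF_E = 8+2 = 10
ES_F = 8; EF_F = 8+8 = 16
ES_G = max(EF_C=8, EF_D=14) = 14; EF_G = 14+12 = 26
ES_H = max(EF_A=10, EF_B=3, EF_E=10, EF_F=16, EF_G=26) = 26; EF_H = 26+13 = 39
Expected project duration μ = 39 days. Critical path: D → G → H.

Variance along critical path = 11.111 + 7.111 + 1.000 = 19.222; σ = √19.222 = 4.384 days.
Z = (35 − 39) / 4.384 = -0.912
P(T ≤ 35) = Φ(-0.912) ≈ 0.181

0.181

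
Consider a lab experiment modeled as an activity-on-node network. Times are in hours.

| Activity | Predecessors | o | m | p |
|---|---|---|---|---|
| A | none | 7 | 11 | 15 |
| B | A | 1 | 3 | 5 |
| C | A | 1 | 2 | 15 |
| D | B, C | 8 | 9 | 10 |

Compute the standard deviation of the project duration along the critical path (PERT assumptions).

2.71 hours

te_A = (7 + 4·11 + 15)/6 = 66/6 = 11; σ²_A = ((15−7)/6)² = 1.778
te_B = (1 + 4·3 + 5)/6 = 18/6 = 3; σ²_B = ((5−1)/6)² = 0.444
te_C = (1 + 4·2 + 15)/6 = 24/6 = 4; σ²_C = ((15−1)/6)² = 5.444
te_D = (8 + 4·9 + 10)/6 = 54/6 = 9; σ²_D = ((10−8)/6)² = 0.111

Forward pass:
ES_A = 0; EF_A = 11
ES_B = 11; EF_B = 11+3 = 14
ES_C = 11; EF_C = 11+4 = 15
ES_D = max(EF_B=14, EF_C=15) = 15; EF_D = 15+9 = 24
Expected project duration μ = 24 hours. Critical path: A → C → D.

Variance along critical path = 1.778 + 5.444 + 0.111 = 7.333
σ = √7.333 = 2.708 hours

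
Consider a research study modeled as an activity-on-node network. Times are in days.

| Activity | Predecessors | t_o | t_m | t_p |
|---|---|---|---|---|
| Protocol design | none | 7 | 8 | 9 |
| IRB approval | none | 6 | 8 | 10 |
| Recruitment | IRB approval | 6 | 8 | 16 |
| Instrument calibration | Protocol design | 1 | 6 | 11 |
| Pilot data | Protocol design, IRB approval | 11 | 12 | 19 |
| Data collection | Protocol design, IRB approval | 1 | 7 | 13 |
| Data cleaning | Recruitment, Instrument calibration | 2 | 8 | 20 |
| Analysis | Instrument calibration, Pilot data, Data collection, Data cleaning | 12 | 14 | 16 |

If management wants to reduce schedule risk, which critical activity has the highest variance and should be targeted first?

te_Protocol design = (7 + 4·8 + 9)/6 = 48/6 = 8; σ²_Protocol design = ((9−7)/6)² = 0.111
te_IRB approval = (6 + 4·8 + 10)/6 = 48/6 = 8; σ²_IRB approval = ((10−6)/6)² = 0.444
te_Recruitment = (6 + 4·8 + 16)/6 = 54/6 = 9; σ²_Recruitment = ((16−6)/6)² = 2.778
te_Instrument calibration = (1 + 4·6 + 11)/6 = 36/6 = 6; σ²_Instrument calibration = ((11−1)/6)² = 2.778
te_Pilot data = (11 + 4·12 + 19)/6 = 78/6 = 13; σ²_Pilot data = ((19−11)/6)² = 1.778
te_Data collection = (1 + 4·7 + 13)/6 = 42/6 = 7; σ²_Data collection = ((13−1)/6)² = 4.000
te_Data cleaning = (2 + 4·8 + 20)/6 = 54/6 = 9; σ²_Data cleaning = ((20−2)/6)² = 9.000
te_Analysis = (12 + 4·14 + 16)/6 = 84/6 = 14; σ²_Analysis = ((16−12)/6)² = 0.444

Forward pass:
ES_Protocol design = 0; EF_Protocol design = 8
ES_IRB approval = 0; EF_IRB approval = 8
ES_Recruitment = 8; EF_Recruitment = 8+9 = 17
ES_Instrument calibration = 8; EF_Instrument calibration = 8+6 = 14
ES_Pilot data = max(EF_Protocol design=8, EF_IRB approval=8) = 8; EF_Pilot data = 8+13 = 21
ES_Data collection = max(EF_Protocol design=8, EF_IRB approval=8) = 8; EF_Data collection = 8+7 = 15
ES_Data cleaning = max(EF_Recruitment=17, EF_Instrument calibration=14) = 17; EF_Data cleaning = 17+9 = 26
ES_Analysis = max(EF_Instrument calibration=14, EF_Pilot data=21, EF_Data collection=15, EF_Data cleaning=26) = 26; EF_Analysis = 26+14 = 40
Expected project duration μ = 40 days. Critical path: IRB approval → Recruitment → Data cleaning → Analysis.

Variances on critical path: σ²_IRB approval=0.444, σ²_Recruitment=2.778, σ²_Data cleaning=9.000, σ²_Analysis=0.444.
Largest is σ²_Data cleaning = 9.000.

Data cleaning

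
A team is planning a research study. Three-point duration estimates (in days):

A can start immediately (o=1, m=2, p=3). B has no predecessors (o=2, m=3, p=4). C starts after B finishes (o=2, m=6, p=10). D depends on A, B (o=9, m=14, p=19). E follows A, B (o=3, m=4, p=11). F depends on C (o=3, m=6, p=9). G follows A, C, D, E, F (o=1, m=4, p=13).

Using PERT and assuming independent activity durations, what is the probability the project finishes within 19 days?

te_A = (1 + 4·2 + 3)/6 = 12/6 = 2; σ²_A = ((3−1)/6)² = 0.111
te_B = (2 + 4·3 + 4)/6 = 18/6 = 3; σ²_B = ((4−2)/6)² = 0.111
te_C = (2 + 4·6 + 10)/6 = 36/6 = 6; σ²_C = ((10−2)/6)² = 1.778
te_D = (9 + 4·14 + 19)/6 = 84/6 = 14; σ²_D = ((19−9)/6)² = 2.778
te_E = (3 + 4·4 + 11)/6 = 30/6 = 5; σ²_E = ((11−3)/6)² = 1.778
te_F = (3 + 4·6 + 9)/6 = 36/6 = 6; σ²_F = ((9−3)/6)² = 1.000
te_G = (1 + 4·4 + 13)/6 = 30/6 = 5; σ²_G = ((13−1)/6)² = 4.000

Forward pass:
ES_A = 0; EF_A = 2
ES_B = 0; EF_B = 3
ES_C = 3; EF_C = 3+6 = 9
ES_D = max(EF_A=2, EF_B=3) = 3; EF_D = 3+14 = 17
ES_E = max(EF_A=2, EF_B=3) = 3; EF_E = 3+5 = 8
ES_F = 9; EF_F = 9+6 = 15
ES_G = max(EF_A=2, EF_C=9, EF_D=17, EF_E=8, EF_F=15) = 17; EF_G = 17+5 = 22
Expected project duration μ = 22 days. Critical path: B → D → G.

Variance along critical path = 0.111 + 2.778 + 4.000 = 6.889; σ = √6.889 = 2.625 days.
Z = (19 − 22) / 2.625 = -1.143
P(T ≤ 19) = Φ(-1.143) ≈ 0.127

0.127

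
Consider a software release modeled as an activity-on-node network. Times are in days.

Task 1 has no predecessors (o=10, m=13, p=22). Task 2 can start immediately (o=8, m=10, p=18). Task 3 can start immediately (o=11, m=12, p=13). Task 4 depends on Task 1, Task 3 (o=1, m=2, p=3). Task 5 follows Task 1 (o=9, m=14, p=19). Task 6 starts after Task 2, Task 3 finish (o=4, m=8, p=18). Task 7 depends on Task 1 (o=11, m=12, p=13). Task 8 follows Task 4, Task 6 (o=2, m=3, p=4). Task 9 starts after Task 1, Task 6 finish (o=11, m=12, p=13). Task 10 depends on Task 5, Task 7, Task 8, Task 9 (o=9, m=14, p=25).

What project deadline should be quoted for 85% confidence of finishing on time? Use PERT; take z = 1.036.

te_Task 1 = (10 + 4·13 + 22)/6 = 84/6 = 14; σ²_Task 1 = ((22−10)/6)² = 4.000
te_Task 2 = (8 + 4·10 + 18)/6 = 66/6 = 11; σ²_Task 2 = ((18−8)/6)² = 2.778
te_Task 3 = (11 + 4·12 + 13)/6 = 72/6 = 12; σ²_Task 3 = ((13−11)/6)² = 0.111
te_Task 4 = (1 + 4·2 + 3)/6 = 12/6 = 2; σ²_Task 4 = ((3−1)/6)² = 0.111
te_Task 5 = (9 + 4·14 + 19)/6 = 84/6 = 14; σ²_Task 5 = ((19−9)/6)² = 2.778
te_Task 6 = (4 + 4·8 + 18)/6 = 54/6 = 9; σ²_Task 6 = ((18−4)/6)² = 5.444
te_Task 7 = (11 + 4·12 + 13)/6 = 72/6 = 12; σ²_Task 7 = ((13−11)/6)² = 0.111
te_Task 8 = (2 + 4·3 + 4)/6 = 18/6 = 3; σ²_Task 8 = ((4−2)/6)² = 0.111
te_Task 9 = (11 + 4·12 + 13)/6 = 72/6 = 12; σ²_Task 9 = ((13−11)/6)² = 0.111
te_Task 10 = (9 + 4·14 + 25)/6 = 90/6 = 15; σ²_Task 10 = ((25−9)/6)² = 7.111

Forward pass:
ES_Task 1 = 0; EF_Task 1 = 14
ES_Task 2 = 0; EF_Task 2 = 11
ES_Task 3 = 0; EF_Task 3 = 12
ES_Task 4 = max(EF_Task 1=14, EF_Task 3=12) = 14; EF_Task 4 = 14+2 = 16
ES_Task 5 = 14; EF_Task 5 = 14+14 = 28
ES_Task 6 = max(EF_Task 2=11, EF_Task 3=12) = 12; EF_Task 6 = 12+9 = 21
ES_Task 7 = 14; EF_Task 7 = 14+12 = 26
ES_Task 8 = max(EF_Task 4=16, EF_Task 6=21) = 21; EF_Task 8 = 21+3 = 24
ES_Task 9 = max(EF_Task 1=14, EF_Task 6=21) = 21; EF_Task 9 = 21+12 = 33
ES_Task 10 = max(EF_Task 5=28, EF_Task 7=26, EF_Task 8=24, EF_Task 9=33) = 33; EF_Task 10 = 33+15 = 48
Expected project duration μ = 48 days. Critical path: Task 3 → Task 6 → Task 9 → Task 10.

Variance along critical path = 0.111 + 5.444 + 0.111 + 7.111 = 12.778; σ = 3.575 days.
D = μ + z·σ = 48 + 1.036·3.575 = 51.7 days

51.7 days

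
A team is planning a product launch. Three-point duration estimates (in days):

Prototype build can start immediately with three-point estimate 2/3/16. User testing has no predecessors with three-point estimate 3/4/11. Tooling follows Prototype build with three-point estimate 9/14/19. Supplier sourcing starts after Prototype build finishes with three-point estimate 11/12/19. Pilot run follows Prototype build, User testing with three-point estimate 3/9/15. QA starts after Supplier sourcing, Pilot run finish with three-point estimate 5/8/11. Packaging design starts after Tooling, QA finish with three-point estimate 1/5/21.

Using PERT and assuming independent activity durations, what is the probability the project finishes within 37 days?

0.819

te_Prototype build = (2 + 4·3 + 16)/6 = 30/6 = 5; σ²_Prototype build = ((16−2)/6)² = 5.444
te_User testing = (3 + 4·4 + 11)/6 = 30/6 = 5; σ²_User testing = ((11−3)/6)² = 1.778
te_Tooling = (9 + 4·14 + 19)/6 = 84/6 = 14; σ²_Tooling = ((19−9)/6)² = 2.778
te_Supplier sourcing = (11 + 4·12 + 19)/6 = 78/6 = 13; σ²_Supplier sourcing = ((19−11)/6)² = 1.778
te_Pilot run = (3 + 4·9 + 15)/6 = 54/6 = 9; σ²_Pilot run = ((15−3)/6)² = 4.000
te_QA = (5 + 4·8 + 11)/6 = 48/6 = 8; σ²_QA = ((11−5)/6)² = 1.000
te_Packaging design = (1 + 4·5 + 21)/6 = 42/6 = 7; σ²_Packaging design = ((21−1)/6)² = 11.111

Forward pass:
ES_Prototype build = 0; EF_Prototype build = 5
ES_User testing = 0; EF_User testing = 5
ES_Tooling = 5; EF_Tooling = 5+14 = 19
ES_Supplier sourcing = 5; EF_Supplier sourcing = 5+13 = 18
ES_Pilot run = max(EF_Prototype build=5, EF_User testing=5) = 5; EF_Pilot run = 5+9 = 14
ES_QA = max(EF_Supplier sourcing=18, EF_Pilot run=14) = 18; EF_QA = 18+8 = 26
ES_Packaging design = max(EF_Tooling=19, EF_QA=26) = 26; EF_Packaging design = 26+7 = 33
Expected project duration μ = 33 days. Critical path: Prototype build → Supplier sourcing → QA → Packaging design.

Variance along critical path = 5.444 + 1.778 + 1.000 + 11.111 = 19.333; σ = √19.333 = 4.397 days.
Z = (37 − 33) / 4.397 = 0.910
P(T ≤ 37) = Φ(0.910) ≈ 0.819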